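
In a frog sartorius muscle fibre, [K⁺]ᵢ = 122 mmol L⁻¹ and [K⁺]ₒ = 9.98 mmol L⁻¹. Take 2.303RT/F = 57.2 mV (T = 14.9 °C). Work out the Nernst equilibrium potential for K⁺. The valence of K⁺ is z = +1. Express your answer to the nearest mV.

-62 mV

E = (57.2/z) · log₁₀([K⁺]_out/[K⁺]_in) with z = +1.
= (57.2/1) · log₁₀(9.98/122) = 57.20 · log₁₀(0.0818)
= 57.20 · (-1.0872) = -62.19 mV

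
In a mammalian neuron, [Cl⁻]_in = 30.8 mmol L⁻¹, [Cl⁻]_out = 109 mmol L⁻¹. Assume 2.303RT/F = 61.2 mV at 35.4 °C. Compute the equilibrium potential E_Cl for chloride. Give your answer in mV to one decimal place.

E = (61.2/z) · log₁₀([Cl⁻]_out/[Cl⁻]_in) with z = -1.
For an anion, dividing by z = -1 reverses the sign.
= (61.2/-1) · log₁₀(109/30.8) = -61.20 · log₁₀(3.539)
= -61.20 · (0.5489) = -33.59 mV

-33.6 mV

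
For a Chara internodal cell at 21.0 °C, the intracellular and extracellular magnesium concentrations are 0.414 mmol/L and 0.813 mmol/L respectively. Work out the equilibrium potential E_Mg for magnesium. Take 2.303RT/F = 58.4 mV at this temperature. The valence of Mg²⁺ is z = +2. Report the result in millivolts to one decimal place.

E = (58.4/z) · log₁₀([Mg²⁺]_out/[Mg²⁺]_in) with z = +2.
= (58.4/2) · log₁₀(0.813/0.414) = 29.20 · log₁₀(1.964)
= 29.20 · (0.2931) = 8.56 mV

8.6 mV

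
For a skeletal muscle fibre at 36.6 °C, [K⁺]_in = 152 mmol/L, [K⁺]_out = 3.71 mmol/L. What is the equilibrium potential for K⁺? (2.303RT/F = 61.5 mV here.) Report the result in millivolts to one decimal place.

-99.2 mV

E = (61.5/z) · log₁₀([K⁺]_out/[K⁺]_in) with z = +1.
= (61.5/1) · log₁₀(3.71/152) = 61.50 · log₁₀(0.02441)
= 61.50 · (-1.6125) = -99.17 mV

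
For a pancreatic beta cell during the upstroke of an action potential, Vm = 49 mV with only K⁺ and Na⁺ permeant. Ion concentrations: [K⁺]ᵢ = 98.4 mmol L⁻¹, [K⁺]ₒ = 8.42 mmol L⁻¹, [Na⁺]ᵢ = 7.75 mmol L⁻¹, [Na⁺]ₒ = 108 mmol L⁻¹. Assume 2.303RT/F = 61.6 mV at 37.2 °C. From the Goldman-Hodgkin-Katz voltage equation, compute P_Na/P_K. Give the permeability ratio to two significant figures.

10

Let α = P_Na/P_K. GHK: Vm = 61.6·log₁₀[(Kₒ + α·Naₒ)/(Kᵢ + α·Naᵢ)].
10^(Vm/61.6) = 10^(49.0/61.6) = 6.2439
So 6.2439·(Kᵢ + α·Naᵢ) = Kₒ + α·Naₒ → α = (6.2439·98.4 − 8.42) / (108.0 − 6.2439·7.75)
α = (614.4 − 8.42) / (108.0 − 48.39) = 606/59.61 = 10.17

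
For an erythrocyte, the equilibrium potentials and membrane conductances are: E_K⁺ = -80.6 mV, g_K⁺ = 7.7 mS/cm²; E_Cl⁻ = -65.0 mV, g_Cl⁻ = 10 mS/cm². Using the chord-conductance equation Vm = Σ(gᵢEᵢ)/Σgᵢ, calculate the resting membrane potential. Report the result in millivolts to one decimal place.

Σ gᵢEᵢ = 7.7·(-80.6) + 10·(-65.0) = -1270.62
Σ gᵢ = 7.7 + 10 = 17.7
Vm = -1270.62 / 17.7 = -71.79 mV

-71.8 mV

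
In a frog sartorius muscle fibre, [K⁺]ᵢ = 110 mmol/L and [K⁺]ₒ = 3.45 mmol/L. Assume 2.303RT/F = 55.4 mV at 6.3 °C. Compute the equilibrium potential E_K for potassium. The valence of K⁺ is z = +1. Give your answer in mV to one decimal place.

-83.3 mV

E = (55.4/z) · log₁₀([K⁺]_out/[K⁺]_in) with z = +1.
= (55.4/1) · log₁₀(3.45/110) = 55.40 · log₁₀(0.03136)
= 55.40 · (-1.5036) = -83.30 mV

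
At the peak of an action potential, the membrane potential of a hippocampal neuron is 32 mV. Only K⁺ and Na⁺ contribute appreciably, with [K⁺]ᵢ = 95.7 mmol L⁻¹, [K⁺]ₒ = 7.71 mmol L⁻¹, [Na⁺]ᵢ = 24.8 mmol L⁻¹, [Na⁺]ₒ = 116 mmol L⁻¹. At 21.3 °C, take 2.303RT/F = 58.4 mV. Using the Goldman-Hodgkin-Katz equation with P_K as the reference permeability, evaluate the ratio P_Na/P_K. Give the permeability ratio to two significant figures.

12

Let α = P_Na/P_K. GHK: Vm = 58.4·log₁₀[(Kₒ + α·Naₒ)/(Kᵢ + α·Naᵢ)].
10^(Vm/58.4) = 10^(32.0/58.4) = 3.5314
So 3.5314·(Kᵢ + α·Naᵢ) = Kₒ + α·Naₒ → α = (3.5314·95.7 − 7.71) / (116.0 − 3.5314·24.8)
α = (338 − 7.71) / (116.0 − 87.58) = 330.2/28.42 = 11.62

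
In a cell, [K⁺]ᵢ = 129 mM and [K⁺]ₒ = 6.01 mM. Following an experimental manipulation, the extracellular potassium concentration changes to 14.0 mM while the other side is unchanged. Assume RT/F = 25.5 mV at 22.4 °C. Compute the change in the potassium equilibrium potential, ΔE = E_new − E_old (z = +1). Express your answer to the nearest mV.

22 mV

E_old = (25.5/1)·ln(6.01/129) = -78.19 mV
E_new = (25.5/1)·ln(14.0/129) = -56.63 mV
ΔE = -56.63 − (-78.19) = 21.56 mV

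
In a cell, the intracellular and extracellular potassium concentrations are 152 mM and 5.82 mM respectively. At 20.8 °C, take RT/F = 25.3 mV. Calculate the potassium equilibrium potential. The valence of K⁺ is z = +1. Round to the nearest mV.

-83 mV

E = (25.3/z) · ln([K⁺]_out/[K⁺]_in) with z = +1.
= (25.3/1) · ln(5.82/152) = 25.30 · ln(0.03829)
= 25.30 · (-3.2626) = -82.54 mV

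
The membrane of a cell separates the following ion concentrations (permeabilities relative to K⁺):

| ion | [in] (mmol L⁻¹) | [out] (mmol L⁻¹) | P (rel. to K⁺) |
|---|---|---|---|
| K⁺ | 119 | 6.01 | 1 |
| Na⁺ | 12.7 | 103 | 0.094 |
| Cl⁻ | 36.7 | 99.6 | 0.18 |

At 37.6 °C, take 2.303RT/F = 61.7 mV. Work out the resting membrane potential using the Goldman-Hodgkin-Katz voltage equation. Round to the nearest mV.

Vm = 61.7 · log₁₀[(Σ P·[cation]ₒ + Σ P·[anion]ᵢ) / (Σ P·[cation]ᵢ + Σ P·[anion]ₒ)]
Numerator = 1×6.01 + 0.094×103 + 0.18×36.7 = 22.3
Denominator = 1×119 + 0.094×12.7 + 0.18×99.6 = 138.1
Vm = 61.7 · log₁₀(0.16144) = 61.7 × (-0.7920) = -48.87 mV

-49 mV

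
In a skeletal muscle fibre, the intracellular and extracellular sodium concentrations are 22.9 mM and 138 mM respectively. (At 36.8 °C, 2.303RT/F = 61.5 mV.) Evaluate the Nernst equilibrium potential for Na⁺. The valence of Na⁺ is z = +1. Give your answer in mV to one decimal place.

E = (61.5/z) · log₁₀([Na⁺]_out/[Na⁺]_in) with z = +1.
= (61.5/1) · log₁₀(138/22.9) = 61.50 · log₁₀(6.026)
= 61.50 · (0.7800) = 47.97 mV

48.0 mV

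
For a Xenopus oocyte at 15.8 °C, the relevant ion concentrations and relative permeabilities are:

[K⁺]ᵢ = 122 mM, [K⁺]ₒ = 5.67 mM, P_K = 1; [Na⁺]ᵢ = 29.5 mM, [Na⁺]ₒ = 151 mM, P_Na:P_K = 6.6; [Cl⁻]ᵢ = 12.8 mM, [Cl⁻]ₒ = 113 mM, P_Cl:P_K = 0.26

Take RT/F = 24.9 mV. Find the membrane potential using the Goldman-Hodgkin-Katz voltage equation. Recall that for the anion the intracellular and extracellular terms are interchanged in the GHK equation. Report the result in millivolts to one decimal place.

26.6 mV

Vm = 24.9 · ln[(Σ P·[cation]ₒ + Σ P·[anion]ᵢ) / (Σ P·[cation]ᵢ + Σ P·[anion]ₒ)]
Numerator = 1×5.67 + 6.6×151 + 0.26×12.8 = 1006
Denominator = 1×122 + 6.6×29.5 + 0.26×113 = 346.1
Vm = 24.9 · ln(2.9057) = 24.9 × (1.0667) = 26.56 mV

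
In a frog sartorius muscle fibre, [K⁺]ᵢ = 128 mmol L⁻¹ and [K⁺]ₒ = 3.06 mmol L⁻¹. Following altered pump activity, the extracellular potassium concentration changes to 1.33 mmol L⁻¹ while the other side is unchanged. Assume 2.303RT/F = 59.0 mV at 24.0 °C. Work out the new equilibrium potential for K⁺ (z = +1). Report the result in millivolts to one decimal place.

After the shift: [K⁺]_out = 1.33, [K⁺]_in = 128 mmol L⁻¹.
E_new = (59.0/1)·log₁₀(1.33/128) = 59.00 · (-1.9834) = -117.02 mV

-117.0 mV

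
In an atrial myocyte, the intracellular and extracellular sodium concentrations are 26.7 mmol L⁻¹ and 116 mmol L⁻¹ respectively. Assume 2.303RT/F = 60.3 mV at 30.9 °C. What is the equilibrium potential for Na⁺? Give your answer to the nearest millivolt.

E = (60.3/z) · log₁₀([Na⁺]_out/[Na⁺]_in) with z = +1.
= (60.3/1) · log₁₀(116/26.7) = 60.30 · log₁₀(4.345)
= 60.30 · (0.6379) = 38.47 mV

38 mV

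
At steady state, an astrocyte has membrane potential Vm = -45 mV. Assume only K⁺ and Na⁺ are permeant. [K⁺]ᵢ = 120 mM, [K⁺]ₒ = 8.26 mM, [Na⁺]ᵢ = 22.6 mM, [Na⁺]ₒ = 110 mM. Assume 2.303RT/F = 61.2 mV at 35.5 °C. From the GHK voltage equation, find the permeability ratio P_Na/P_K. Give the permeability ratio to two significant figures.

Let α = P_Na/P_K. GHK: Vm = 61.2·log₁₀[(Kₒ + α·Naₒ)/(Kᵢ + α·Naᵢ)].
10^(Vm/61.2) = 10^(-45.0/61.2) = 0.18395
So 0.18395·(Kᵢ + α·Naᵢ) = Kₒ + α·Naₒ → α = (0.18395·120.0 − 8.26) / (110.0 − 0.18395·22.6)
α = (22.07 − 8.26) / (110.0 − 4.157) = 13.81/105.8 = 0.1305

0.13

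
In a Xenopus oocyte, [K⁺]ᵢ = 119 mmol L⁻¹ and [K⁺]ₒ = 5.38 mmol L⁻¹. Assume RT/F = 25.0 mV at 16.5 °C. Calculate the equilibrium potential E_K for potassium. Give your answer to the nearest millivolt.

-77 mV

E = (25.0/z) · ln([K⁺]_out/[K⁺]_in) with z = +1.
= (25.0/1) · ln(5.38/119) = 25.00 · ln(0.04521)
= 25.00 · (-3.0964) = -77.41 mV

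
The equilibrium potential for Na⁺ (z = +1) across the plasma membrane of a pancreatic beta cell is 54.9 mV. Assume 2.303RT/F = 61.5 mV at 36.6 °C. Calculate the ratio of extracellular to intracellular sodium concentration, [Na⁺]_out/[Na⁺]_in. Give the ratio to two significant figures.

7.8

log₁₀([out]/[in]) = E·z/(61.5) = 54.9 × 1 / 61.5 = 0.8927
[out]/[in] = 10^(0.8927) = 7.811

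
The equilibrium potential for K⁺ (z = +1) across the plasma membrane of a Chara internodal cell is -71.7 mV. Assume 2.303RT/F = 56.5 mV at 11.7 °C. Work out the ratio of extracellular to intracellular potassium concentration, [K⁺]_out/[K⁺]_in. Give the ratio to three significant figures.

log₁₀([out]/[in]) = E·z/(56.5) = -71.7 × 1 / 56.5 = -1.2690
[out]/[in] = 10^(-1.2690) = 0.05382

0.0538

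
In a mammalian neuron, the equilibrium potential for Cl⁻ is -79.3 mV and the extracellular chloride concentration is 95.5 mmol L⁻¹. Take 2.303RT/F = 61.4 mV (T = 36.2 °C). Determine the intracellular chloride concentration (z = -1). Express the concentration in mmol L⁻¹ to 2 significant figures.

Nernst: E = (61.4/-1) · log₁₀([out]/[in]), so log₁₀([out]/[in]) = -79.3 × -1 / 61.4 = 1.2915.
[out]/[in] = 10^(1.2915) = 19.57.
[in] = 95.5 / 19.57 = 4.881 mmol L⁻¹.

4.9 mmol L⁻¹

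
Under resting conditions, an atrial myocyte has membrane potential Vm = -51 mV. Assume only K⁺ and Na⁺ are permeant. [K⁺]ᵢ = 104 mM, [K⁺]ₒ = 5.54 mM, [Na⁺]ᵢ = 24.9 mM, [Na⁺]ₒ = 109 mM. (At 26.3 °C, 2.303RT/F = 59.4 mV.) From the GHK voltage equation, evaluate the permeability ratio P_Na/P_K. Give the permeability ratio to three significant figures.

Let α = P_Na/P_K. GHK: Vm = 59.4·log₁₀[(Kₒ + α·Naₒ)/(Kᵢ + α·Naᵢ)].
10^(Vm/59.4) = 10^(-51.0/59.4) = 0.13849
So 0.13849·(Kᵢ + α·Naᵢ) = Kₒ + α·Naₒ → α = (0.13849·104.0 − 5.54) / (109.0 − 0.13849·24.9)
α = (14.4 − 5.54) / (109.0 − 3.448) = 8.863/105.6 = 0.08397

0.0840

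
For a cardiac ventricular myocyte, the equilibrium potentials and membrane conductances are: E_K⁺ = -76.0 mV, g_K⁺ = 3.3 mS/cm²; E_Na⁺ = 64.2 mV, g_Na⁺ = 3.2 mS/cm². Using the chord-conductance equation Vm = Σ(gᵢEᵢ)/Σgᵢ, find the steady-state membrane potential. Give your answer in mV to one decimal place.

Σ gᵢEᵢ = 3.3·(-76.0) + 3.2·(64.2) = -45.36
Σ gᵢ = 3.3 + 3.2 = 6.5
Vm = -45.36 / 6.5 = -6.98 mV

-7.0 mV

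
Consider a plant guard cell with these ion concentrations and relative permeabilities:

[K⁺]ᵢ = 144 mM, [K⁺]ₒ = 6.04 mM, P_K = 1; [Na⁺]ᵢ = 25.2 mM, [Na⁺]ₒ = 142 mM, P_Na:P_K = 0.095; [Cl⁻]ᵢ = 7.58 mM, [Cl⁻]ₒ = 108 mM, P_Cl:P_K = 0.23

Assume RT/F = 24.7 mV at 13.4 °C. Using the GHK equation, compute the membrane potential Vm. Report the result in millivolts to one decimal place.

Vm = 24.7 · ln[(Σ P·[cation]ₒ + Σ P·[anion]ᵢ) / (Σ P·[cation]ᵢ + Σ P·[anion]ₒ)]
Numerator = 1×6.04 + 0.095×142 + 0.23×7.58 = 21.27
Denominator = 1×144 + 0.095×25.2 + 0.23×108 = 171.2
Vm = 24.7 · ln(0.12424) = 24.7 × (-2.0856) = -51.51 mV

-51.5 mV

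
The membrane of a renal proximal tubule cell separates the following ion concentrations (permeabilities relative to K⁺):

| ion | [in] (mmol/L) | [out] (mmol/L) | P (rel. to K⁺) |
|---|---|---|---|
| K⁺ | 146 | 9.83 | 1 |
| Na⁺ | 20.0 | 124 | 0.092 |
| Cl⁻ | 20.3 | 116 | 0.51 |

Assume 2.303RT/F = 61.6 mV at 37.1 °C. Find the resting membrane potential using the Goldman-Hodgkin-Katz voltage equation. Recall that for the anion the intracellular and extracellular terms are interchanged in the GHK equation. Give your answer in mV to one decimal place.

Vm = 61.6 · log₁₀[(Σ P·[cation]ₒ + Σ P·[anion]ᵢ) / (Σ P·[cation]ᵢ + Σ P·[anion]ₒ)]
Numerator = 1×9.83 + 0.092×124 + 0.51×20.3 = 31.59
Denominator = 1×146 + 0.092×20.0 + 0.51×116 = 207
Vm = 61.6 · log₁₀(0.15261) = 61.6 × (-0.8164) = -50.29 mV

-50.3 mV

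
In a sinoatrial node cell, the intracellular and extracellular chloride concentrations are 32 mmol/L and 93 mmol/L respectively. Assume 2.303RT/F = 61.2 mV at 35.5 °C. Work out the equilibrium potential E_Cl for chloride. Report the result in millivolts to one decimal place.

-28.4 mV

E = (61.2/z) · log₁₀([Cl⁻]_out/[Cl⁻]_in) with z = -1.
For an anion, dividing by z = -1 reverses the sign.
= (61.2/-1) · log₁₀(93/32) = -61.20 · log₁₀(2.906)
= -61.20 · (0.4633) = -28.36 mV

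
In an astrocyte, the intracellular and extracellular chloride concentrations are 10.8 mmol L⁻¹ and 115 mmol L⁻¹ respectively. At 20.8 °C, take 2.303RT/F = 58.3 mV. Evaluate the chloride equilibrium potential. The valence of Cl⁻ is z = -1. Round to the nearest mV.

-60 mV

E = (58.3/z) · log₁₀([Cl⁻]_out/[Cl⁻]_in) with z = -1.
For an anion, dividing by z = -1 reverses the sign.
= (58.3/-1) · log₁₀(115/10.8) = -58.30 · log₁₀(10.65)
= -58.30 · (1.0273) = -59.89 mV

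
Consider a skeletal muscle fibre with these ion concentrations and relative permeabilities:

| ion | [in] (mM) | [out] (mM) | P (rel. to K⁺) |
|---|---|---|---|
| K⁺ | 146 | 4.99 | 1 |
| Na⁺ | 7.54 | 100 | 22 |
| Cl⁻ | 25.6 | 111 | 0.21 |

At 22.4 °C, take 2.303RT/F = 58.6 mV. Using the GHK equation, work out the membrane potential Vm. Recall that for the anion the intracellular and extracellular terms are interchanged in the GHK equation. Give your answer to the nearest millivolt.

Vm = 58.6 · log₁₀[(Σ P·[cation]ₒ + Σ P·[anion]ᵢ) / (Σ P·[cation]ᵢ + Σ P·[anion]ₒ)]
Numerator = 1×4.99 + 22×100 + 0.21×25.6 = 2210
Denominator = 1×146 + 22×7.54 + 0.21×111 = 335.2
Vm = 58.6 · log₁₀(6.5944) = 58.6 × (0.8192) = 48.00 mV

48 mV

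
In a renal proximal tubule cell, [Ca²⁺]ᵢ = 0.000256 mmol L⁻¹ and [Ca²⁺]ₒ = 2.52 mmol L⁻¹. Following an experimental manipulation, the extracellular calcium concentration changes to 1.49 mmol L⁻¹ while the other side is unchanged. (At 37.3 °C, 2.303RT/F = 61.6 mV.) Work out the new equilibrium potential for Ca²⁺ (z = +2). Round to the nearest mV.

After the shift: [Ca²⁺]_out = 1.49, [Ca²⁺]_in = 0.000256 mmol L⁻¹.
E_new = (61.6/2)·log₁₀(1.49/0.000256) = 30.80 · (3.7649) = 115.96 mV

116 mV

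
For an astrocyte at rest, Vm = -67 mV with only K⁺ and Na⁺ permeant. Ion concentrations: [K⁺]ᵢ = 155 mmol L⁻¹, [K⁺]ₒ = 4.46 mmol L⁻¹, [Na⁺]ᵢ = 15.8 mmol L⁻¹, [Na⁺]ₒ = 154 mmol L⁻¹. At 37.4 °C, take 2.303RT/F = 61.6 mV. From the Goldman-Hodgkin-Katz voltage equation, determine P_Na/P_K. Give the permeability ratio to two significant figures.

Let α = P_Na/P_K. GHK: Vm = 61.6·log₁₀[(Kₒ + α·Naₒ)/(Kᵢ + α·Naᵢ)].
10^(Vm/61.6) = 10^(-67.0/61.6) = 0.081722
So 0.081722·(Kᵢ + α·Naᵢ) = Kₒ + α·Naₒ → α = (0.081722·155.0 − 4.46) / (154.0 − 0.081722·15.8)
α = (12.67 − 4.46) / (154.0 − 1.291) = 8.207/152.7 = 0.05374

0.054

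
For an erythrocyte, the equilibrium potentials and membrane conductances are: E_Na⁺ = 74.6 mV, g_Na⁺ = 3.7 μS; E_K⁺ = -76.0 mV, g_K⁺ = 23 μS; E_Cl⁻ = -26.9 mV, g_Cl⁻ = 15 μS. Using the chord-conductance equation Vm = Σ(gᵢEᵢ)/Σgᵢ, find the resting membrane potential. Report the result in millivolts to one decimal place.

Σ gᵢEᵢ = 3.7·(74.6) + 23·(-76.0) + 15·(-26.9) = -1875.48
Σ gᵢ = 3.7 + 23 + 15 = 41.7
Vm = -1875.48 / 41.7 = -44.98 mV

-45.0 mV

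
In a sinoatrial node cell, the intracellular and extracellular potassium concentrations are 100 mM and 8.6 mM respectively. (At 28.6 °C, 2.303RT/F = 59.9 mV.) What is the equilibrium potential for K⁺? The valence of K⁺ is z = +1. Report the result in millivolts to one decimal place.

-63.8 mV

E = (59.9/z) · log₁₀([K⁺]_out/[K⁺]_in) with z = +1.
= (59.9/1) · log₁₀(8.6/100) = 59.90 · log₁₀(0.086)
= 59.90 · (-1.0655) = -63.82 mV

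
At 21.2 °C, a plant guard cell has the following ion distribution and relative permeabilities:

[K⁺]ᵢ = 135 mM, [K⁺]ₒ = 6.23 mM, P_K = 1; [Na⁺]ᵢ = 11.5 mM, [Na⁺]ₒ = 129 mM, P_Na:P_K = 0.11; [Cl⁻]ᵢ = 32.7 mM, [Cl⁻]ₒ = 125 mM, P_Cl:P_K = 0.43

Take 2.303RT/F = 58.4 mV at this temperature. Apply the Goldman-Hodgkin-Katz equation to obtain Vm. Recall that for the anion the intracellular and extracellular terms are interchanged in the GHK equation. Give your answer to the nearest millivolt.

-43 mV

Vm = 58.4 · log₁₀[(Σ P·[cation]ₒ + Σ P·[anion]ᵢ) / (Σ P·[cation]ᵢ + Σ P·[anion]ₒ)]
Numerator = 1×6.23 + 0.11×129 + 0.43×32.7 = 34.48
Denominator = 1×135 + 0.11×11.5 + 0.43×125 = 190
Vm = 58.4 · log₁₀(0.18146) = 58.4 × (-0.7412) = -43.29 mV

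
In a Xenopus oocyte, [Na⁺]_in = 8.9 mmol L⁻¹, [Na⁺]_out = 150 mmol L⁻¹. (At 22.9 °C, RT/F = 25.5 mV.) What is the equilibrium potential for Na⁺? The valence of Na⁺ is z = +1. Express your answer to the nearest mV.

E = (25.5/z) · ln([Na⁺]_out/[Na⁺]_in) with z = +1.
= (25.5/1) · ln(150/8.9) = 25.50 · ln(16.85)
= 25.50 · (2.8246) = 72.03 mV

72 mV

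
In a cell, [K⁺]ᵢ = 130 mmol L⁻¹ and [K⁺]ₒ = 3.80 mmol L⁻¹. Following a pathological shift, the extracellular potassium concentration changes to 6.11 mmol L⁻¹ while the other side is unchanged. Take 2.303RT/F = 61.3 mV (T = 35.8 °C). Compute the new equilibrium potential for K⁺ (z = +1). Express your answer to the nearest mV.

-81 mV

After the shift: [K⁺]_out = 6.11, [K⁺]_in = 130 mmol L⁻¹.
E_new = (61.3/1)·log₁₀(6.11/130) = 61.30 · (-1.3279) = -81.40 mV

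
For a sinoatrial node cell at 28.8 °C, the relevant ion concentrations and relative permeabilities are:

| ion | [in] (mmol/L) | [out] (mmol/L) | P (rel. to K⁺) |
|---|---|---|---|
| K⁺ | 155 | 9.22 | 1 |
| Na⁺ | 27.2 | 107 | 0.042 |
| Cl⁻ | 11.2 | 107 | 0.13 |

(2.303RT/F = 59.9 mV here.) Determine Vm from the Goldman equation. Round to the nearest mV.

Vm = 59.9 · log₁₀[(Σ P·[cation]ₒ + Σ P·[anion]ᵢ) / (Σ P·[cation]ᵢ + Σ P·[anion]ₒ)]
Numerator = 1×9.22 + 0.042×107 + 0.13×11.2 = 15.17
Denominator = 1×155 + 0.042×27.2 + 0.13×107 = 170.1
Vm = 59.9 · log₁₀(0.089208) = 59.9 × (-1.0496) = -62.87 mV

-63 mV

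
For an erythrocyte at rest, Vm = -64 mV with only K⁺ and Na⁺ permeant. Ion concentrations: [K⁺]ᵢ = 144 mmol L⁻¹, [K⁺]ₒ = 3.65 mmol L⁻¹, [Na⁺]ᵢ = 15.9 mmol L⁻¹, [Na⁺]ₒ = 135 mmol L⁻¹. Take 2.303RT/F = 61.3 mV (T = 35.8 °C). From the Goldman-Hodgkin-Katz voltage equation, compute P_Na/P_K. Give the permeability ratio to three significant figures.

0.0701

Let α = P_Na/P_K. GHK: Vm = 61.3·log₁₀[(Kₒ + α·Naₒ)/(Kᵢ + α·Naᵢ)].
10^(Vm/61.3) = 10^(-64.0/61.3) = 0.090355
So 0.090355·(Kᵢ + α·Naᵢ) = Kₒ + α·Naₒ → α = (0.090355·144.0 − 3.65) / (135.0 − 0.090355·15.9)
α = (13.01 − 3.65) / (135.0 − 1.437) = 9.361/133.6 = 0.07009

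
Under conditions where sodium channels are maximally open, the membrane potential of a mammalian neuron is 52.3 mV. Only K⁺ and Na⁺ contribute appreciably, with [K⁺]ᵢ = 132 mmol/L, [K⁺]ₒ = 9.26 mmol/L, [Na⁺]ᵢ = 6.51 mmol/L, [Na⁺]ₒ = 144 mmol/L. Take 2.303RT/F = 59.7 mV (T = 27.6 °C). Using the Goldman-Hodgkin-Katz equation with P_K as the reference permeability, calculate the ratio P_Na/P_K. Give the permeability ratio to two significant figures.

Let α = P_Na/P_K. GHK: Vm = 59.7·log₁₀[(Kₒ + α·Naₒ)/(Kᵢ + α·Naᵢ)].
10^(Vm/59.7) = 10^(52.3/59.7) = 7.517
So 7.517·(Kᵢ + α·Naᵢ) = Kₒ + α·Naₒ → α = (7.517·132.0 − 9.26) / (144.0 − 7.517·6.51)
α = (992.2 − 9.26) / (144.0 − 48.94) = 983/95.06 = 10.34

10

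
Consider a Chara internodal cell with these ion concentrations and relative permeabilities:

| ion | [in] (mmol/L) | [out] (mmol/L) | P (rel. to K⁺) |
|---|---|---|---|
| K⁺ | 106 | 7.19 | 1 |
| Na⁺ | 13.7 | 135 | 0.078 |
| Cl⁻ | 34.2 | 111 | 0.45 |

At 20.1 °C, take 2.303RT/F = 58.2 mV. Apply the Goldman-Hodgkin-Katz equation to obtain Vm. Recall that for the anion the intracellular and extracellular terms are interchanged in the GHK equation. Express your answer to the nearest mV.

-39 mV

Vm = 58.2 · log₁₀[(Σ P·[cation]ₒ + Σ P·[anion]ᵢ) / (Σ P·[cation]ᵢ + Σ P·[anion]ₒ)]
Numerator = 1×7.19 + 0.078×135 + 0.45×34.2 = 33.11
Denominator = 1×106 + 0.078×13.7 + 0.45×111 = 157
Vm = 58.2 · log₁₀(0.21087) = 58.2 × (-0.6760) = -39.34 mV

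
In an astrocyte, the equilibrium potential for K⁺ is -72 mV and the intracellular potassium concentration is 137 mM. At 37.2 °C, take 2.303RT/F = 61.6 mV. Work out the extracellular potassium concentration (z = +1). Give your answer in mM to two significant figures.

Nernst: E = (61.6/1) · log₁₀([out]/[in]), so log₁₀([out]/[in]) = -72.0 × 1 / 61.6 = -1.1688.
[out]/[in] = 10^(-1.1688) = 0.06779.
[out] = 0.06779 × 137 = 9.287 mM.

9.3 mM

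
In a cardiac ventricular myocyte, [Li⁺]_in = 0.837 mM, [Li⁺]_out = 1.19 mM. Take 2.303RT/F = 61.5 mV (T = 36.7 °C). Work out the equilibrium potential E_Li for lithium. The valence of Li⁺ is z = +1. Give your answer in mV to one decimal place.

E = (61.5/z) · log₁₀([Li⁺]_out/[Li⁺]_in) with z = +1.
= (61.5/1) · log₁₀(1.19/0.837) = 61.50 · log₁₀(1.422)
= 61.50 · (0.1528) = 9.40 mV

9.4 mV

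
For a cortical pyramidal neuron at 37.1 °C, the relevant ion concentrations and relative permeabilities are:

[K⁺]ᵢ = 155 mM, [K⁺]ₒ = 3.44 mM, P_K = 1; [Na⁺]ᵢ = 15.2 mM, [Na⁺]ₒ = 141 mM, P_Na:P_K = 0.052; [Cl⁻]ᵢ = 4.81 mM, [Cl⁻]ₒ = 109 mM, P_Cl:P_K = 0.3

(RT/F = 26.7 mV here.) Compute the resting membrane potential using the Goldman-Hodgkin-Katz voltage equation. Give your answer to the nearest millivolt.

Vm = 26.7 · ln[(Σ P·[cation]ₒ + Σ P·[anion]ᵢ) / (Σ P·[cation]ᵢ + Σ P·[anion]ₒ)]
Numerator = 1×3.44 + 0.052×141 + 0.3×4.81 = 12.21
Denominator = 1×155 + 0.052×15.2 + 0.3×109 = 188.5
Vm = 26.7 · ln(0.064804) = 26.7 × (-2.7364) = -73.06 mV

-73 mV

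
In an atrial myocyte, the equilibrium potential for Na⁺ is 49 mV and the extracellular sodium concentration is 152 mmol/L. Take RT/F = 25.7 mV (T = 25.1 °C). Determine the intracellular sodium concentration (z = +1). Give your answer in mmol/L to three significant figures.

22.6 mmol/L

Nernst: E = (25.7/1) · ln([out]/[in]), so ln([out]/[in]) = 49.0 × 1 / 25.7 = 1.9066.
[out]/[in] = e^(1.9066) = 6.73.
[in] = 152 / 6.73 = 22.58 mmol/L.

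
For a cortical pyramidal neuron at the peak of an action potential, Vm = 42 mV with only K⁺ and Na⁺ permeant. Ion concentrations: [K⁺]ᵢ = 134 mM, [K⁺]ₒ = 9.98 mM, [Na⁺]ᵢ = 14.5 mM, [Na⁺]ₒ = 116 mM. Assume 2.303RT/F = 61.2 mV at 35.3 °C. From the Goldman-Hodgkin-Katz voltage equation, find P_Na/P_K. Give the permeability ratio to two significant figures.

Let α = P_Na/P_K. GHK: Vm = 61.2·log₁₀[(Kₒ + α·Naₒ)/(Kᵢ + α·Naᵢ)].
10^(Vm/61.2) = 10^(42.0/61.2) = 4.856
So 4.856·(Kᵢ + α·Naᵢ) = Kₒ + α·Naₒ → α = (4.856·134.0 − 9.98) / (116.0 − 4.856·14.5)
α = (650.7 − 9.98) / (116.0 − 70.41) = 640.7/45.59 = 14.05

14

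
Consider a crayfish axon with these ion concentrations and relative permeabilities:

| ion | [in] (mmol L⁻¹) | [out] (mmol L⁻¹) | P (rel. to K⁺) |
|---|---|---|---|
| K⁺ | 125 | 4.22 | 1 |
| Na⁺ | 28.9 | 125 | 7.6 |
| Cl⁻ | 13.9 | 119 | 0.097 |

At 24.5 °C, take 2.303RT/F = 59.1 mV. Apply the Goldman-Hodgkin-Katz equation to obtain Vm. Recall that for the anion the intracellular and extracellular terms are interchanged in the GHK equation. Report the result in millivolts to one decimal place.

Vm = 59.1 · log₁₀[(Σ P·[cation]ₒ + Σ P·[anion]ᵢ) / (Σ P·[cation]ᵢ + Σ P·[anion]ₒ)]
Numerator = 1×4.22 + 7.6×125 + 0.097×13.9 = 955.6
Denominator = 1×125 + 7.6×28.9 + 0.097×119 = 356.2
Vm = 59.1 · log₁₀(2.6828) = 59.1 × (0.4286) = 25.33 mV

25.3 mV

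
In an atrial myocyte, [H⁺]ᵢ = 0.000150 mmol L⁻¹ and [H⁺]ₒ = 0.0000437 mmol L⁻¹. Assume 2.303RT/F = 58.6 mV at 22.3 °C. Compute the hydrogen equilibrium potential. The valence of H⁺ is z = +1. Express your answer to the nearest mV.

-31 mV

E = (58.6/z) · log₁₀([H⁺]_out/[H⁺]_in) with z = +1.
= (58.6/1) · log₁₀(0.0000437/0.000150) = 58.60 · log₁₀(0.2913)
= 58.60 · (-0.5356) = -31.39 mV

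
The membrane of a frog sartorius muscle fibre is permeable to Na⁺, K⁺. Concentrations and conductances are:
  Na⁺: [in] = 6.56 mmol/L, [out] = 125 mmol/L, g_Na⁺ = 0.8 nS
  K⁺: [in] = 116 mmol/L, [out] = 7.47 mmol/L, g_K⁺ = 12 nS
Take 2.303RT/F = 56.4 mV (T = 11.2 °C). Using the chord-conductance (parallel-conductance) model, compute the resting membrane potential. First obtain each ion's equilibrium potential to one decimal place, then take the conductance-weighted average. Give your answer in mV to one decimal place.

E_Na⁺ = (56.4/1)·log₁₀(125/6.56) = 72.2 mV
E_K⁺ = (56.4/1)·log₁₀(7.47/116) = -67.2 mV
Vm = (Σ gᵢEᵢ)/(Σ gᵢ) = (0.8·72.2 + 12·-67.2) / (0.8 + 12)
= -748.64 / 12.8 = -58.49 mV

-58.5 mV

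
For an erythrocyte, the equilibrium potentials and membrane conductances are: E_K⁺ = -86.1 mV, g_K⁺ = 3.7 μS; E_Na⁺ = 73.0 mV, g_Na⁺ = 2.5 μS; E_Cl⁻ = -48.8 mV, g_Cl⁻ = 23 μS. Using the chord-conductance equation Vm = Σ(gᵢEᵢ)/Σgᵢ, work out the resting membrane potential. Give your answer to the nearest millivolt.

Σ gᵢEᵢ = 3.7·(-86.1) + 2.5·(73.0) + 23·(-48.8) = -1258.47
Σ gᵢ = 3.7 + 2.5 + 23 = 29.2
Vm = -1258.47 / 29.2 = -43.10 mV

-43 mV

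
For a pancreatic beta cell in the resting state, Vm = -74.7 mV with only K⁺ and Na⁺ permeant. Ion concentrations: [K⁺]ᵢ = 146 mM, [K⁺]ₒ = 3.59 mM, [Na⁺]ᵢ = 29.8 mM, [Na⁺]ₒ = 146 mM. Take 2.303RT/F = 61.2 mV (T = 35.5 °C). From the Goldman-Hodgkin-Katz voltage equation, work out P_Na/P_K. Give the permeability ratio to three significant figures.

Let α = P_Na/P_K. GHK: Vm = 61.2·log₁₀[(Kₒ + α·Naₒ)/(Kᵢ + α·Naᵢ)].
10^(Vm/61.2) = 10^(-74.7/61.2) = 0.060174
So 0.060174·(Kᵢ + α·Naᵢ) = Kₒ + α·Naₒ → α = (0.060174·146.0 − 3.59) / (146.0 − 0.060174·29.8)
α = (8.785 − 3.59) / (146.0 − 1.793) = 5.195/144.2 = 0.03603

0.0360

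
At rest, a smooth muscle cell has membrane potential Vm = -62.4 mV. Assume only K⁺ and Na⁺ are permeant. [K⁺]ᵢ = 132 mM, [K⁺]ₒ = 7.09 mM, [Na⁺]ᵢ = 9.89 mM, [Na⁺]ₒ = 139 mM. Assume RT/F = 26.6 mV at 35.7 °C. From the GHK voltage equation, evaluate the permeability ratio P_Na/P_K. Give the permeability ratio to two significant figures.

Let α = P_Na/P_K. GHK: Vm = 26.6·ln[(Kₒ + α·Naₒ)/(Kᵢ + α·Naᵢ)].
e^(Vm/26.6) = e^(-62.4/26.6) = 0.095764
So 0.095764·(Kᵢ + α·Naᵢ) = Kₒ + α·Naₒ → α = (0.095764·132.0 − 7.09) / (139.0 − 0.095764·9.89)
α = (12.64 − 7.09) / (139.0 − 0.9471) = 5.551/138.1 = 0.04021

0.040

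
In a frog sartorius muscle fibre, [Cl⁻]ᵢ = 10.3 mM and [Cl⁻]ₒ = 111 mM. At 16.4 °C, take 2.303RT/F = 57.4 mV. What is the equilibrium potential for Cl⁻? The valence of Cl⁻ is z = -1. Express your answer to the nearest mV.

E = (57.4/z) · log₁₀([Cl⁻]_out/[Cl⁻]_in) with z = -1.
For an anion, dividing by z = -1 reverses the sign.
= (57.4/-1) · log₁₀(111/10.3) = -57.40 · log₁₀(10.78)
= -57.40 · (1.0325) = -59.26 mV

-59 mV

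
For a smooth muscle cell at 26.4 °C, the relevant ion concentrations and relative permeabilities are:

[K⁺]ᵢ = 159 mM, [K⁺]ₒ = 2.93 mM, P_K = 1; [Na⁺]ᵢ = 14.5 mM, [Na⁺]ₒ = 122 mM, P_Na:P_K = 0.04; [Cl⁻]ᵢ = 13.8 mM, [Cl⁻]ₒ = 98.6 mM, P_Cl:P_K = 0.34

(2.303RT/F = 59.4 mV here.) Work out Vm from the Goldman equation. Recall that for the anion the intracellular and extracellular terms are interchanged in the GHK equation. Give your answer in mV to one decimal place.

Vm = 59.4 · log₁₀[(Σ P·[cation]ₒ + Σ P·[anion]ᵢ) / (Σ P·[cation]ᵢ + Σ P·[anion]ₒ)]
Numerator = 1×2.93 + 0.04×122 + 0.34×13.8 = 12.5
Denominator = 1×159 + 0.04×14.5 + 0.34×98.6 = 193.1
Vm = 59.4 · log₁₀(0.064742) = 59.4 × (-1.1888) = -70.62 mV

-70.6 mV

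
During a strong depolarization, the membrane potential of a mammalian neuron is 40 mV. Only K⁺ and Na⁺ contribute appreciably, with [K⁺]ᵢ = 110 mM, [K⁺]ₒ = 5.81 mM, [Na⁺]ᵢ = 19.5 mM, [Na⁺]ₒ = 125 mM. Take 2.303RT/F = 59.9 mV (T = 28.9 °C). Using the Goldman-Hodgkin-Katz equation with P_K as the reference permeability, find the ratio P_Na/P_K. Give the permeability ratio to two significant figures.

Let α = P_Na/P_K. GHK: Vm = 59.9·log₁₀[(Kₒ + α·Naₒ)/(Kᵢ + α·Naᵢ)].
10^(Vm/59.9) = 10^(40.0/59.9) = 4.6535
So 4.6535·(Kᵢ + α·Naᵢ) = Kₒ + α·Naₒ → α = (4.6535·110.0 − 5.81) / (125.0 − 4.6535·19.5)
α = (511.9 − 5.81) / (125.0 − 90.74) = 506.1/34.26 = 14.77

15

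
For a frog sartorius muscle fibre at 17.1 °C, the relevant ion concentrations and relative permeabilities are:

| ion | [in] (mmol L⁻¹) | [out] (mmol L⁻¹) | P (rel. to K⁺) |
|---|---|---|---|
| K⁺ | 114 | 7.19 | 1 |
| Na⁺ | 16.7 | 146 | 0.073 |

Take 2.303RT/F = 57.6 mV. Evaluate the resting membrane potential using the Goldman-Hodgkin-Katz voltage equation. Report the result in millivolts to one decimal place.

-46.7 mV

Vm = 57.6 · log₁₀[(Σ P·[cation]ₒ + Σ P·[anion]ᵢ) / (Σ P·[cation]ᵢ + Σ P·[anion]ₒ)]
Numerator = 1×7.19 + 0.073×146 = 17.85
Denominator = 1×114 + 0.073×16.7 = 115.2
Vm = 57.6 · log₁₀(0.1549) = 57.6 × (-0.8099) = -46.65 mV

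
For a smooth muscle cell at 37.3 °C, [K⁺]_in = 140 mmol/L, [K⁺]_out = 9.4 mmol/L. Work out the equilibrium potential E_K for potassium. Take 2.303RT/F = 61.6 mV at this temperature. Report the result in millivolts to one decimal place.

-72.3 mV

E = (61.6/z) · log₁₀([K⁺]_out/[K⁺]_in) with z = +1.
= (61.6/1) · log₁₀(9.4/140) = 61.60 · log₁₀(0.06714)
= 61.60 · (-1.1730) = -72.26 mV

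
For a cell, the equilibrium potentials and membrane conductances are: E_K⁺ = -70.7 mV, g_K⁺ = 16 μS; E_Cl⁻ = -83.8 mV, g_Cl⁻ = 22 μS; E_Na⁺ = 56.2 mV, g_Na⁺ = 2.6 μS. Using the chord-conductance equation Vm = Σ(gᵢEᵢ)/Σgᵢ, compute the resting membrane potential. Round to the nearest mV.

-70 mV

Σ gᵢEᵢ = 16·(-70.7) + 22·(-83.8) + 2.6·(56.2) = -2828.68
Σ gᵢ = 16 + 22 + 2.6 = 40.6
Vm = -2828.68 / 40.6 = -69.67 mV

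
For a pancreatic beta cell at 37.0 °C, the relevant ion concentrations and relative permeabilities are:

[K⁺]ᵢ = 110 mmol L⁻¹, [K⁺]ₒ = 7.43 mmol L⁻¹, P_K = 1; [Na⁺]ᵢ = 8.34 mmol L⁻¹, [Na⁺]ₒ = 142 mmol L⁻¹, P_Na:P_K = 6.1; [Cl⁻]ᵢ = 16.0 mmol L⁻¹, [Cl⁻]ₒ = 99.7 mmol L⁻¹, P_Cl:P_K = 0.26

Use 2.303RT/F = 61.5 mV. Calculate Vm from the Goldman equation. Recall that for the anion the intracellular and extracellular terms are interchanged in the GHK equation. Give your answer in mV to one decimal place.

41.3 mV

Vm = 61.5 · log₁₀[(Σ P·[cation]ₒ + Σ P·[anion]ᵢ) / (Σ P·[cation]ᵢ + Σ P·[anion]ₒ)]
Numerator = 1×7.43 + 6.1×142 + 0.26×16.0 = 877.8
Denominator = 1×110 + 6.1×8.34 + 0.26×99.7 = 186.8
Vm = 61.5 · log₁₀(4.6992) = 61.5 × (0.6720) = 41.33 mV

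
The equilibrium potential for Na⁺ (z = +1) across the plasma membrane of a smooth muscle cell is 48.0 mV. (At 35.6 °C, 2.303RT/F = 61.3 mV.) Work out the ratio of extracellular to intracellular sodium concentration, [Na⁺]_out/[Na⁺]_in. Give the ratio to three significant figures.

6.07

log₁₀([out]/[in]) = E·z/(61.3) = 48.0 × 1 / 61.3 = 0.7830
[out]/[in] = 10^(0.7830) = 6.068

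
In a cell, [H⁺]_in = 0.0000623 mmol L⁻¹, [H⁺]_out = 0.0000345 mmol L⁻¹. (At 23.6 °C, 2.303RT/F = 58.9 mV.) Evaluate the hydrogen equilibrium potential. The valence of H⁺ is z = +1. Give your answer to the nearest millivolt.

E = (58.9/z) · log₁₀([H⁺]_out/[H⁺]_in) with z = +1.
= (58.9/1) · log₁₀(0.0000345/0.0000623) = 58.90 · log₁₀(0.5538)
= 58.90 · (-0.2567) = -15.12 mV

-15 mV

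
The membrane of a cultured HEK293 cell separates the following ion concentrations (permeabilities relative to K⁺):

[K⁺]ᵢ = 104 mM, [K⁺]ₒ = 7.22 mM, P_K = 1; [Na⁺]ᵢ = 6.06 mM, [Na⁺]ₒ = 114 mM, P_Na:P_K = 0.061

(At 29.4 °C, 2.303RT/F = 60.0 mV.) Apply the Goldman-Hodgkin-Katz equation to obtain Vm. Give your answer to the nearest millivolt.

Vm = 60.0 · log₁₀[(Σ P·[cation]ₒ + Σ P·[anion]ᵢ) / (Σ P·[cation]ᵢ + Σ P·[anion]ₒ)]
Numerator = 1×7.22 + 0.061×114 = 14.17
Denominator = 1×104 + 0.061×6.06 = 104.4
Vm = 60.0 · log₁₀(0.13581) = 60.0 × (-0.8671) = -52.02 mV

-52 mV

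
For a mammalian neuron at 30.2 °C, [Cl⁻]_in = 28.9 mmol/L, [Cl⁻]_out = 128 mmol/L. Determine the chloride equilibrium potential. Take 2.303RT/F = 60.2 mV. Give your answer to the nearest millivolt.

E = (60.2/z) · log₁₀([Cl⁻]_out/[Cl⁻]_in) with z = -1.
For an anion, dividing by z = -1 reverses the sign.
= (60.2/-1) · log₁₀(128/28.9) = -60.20 · log₁₀(4.429)
= -60.20 · (0.6463) = -38.91 mV

-39 mV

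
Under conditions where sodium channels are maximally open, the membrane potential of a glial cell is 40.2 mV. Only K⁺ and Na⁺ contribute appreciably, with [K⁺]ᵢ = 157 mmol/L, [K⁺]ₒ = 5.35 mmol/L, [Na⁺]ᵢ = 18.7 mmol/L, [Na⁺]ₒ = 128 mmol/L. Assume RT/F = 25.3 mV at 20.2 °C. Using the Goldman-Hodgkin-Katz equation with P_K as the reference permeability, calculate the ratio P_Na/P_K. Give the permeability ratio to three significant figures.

Let α = P_Na/P_K. GHK: Vm = 25.3·ln[(Kₒ + α·Naₒ)/(Kᵢ + α·Naᵢ)].
e^(Vm/25.3) = e^(40.2/25.3) = 4.8985
So 4.8985·(Kᵢ + α·Naᵢ) = Kₒ + α·Naₒ → α = (4.8985·157.0 − 5.35) / (128.0 − 4.8985·18.7)
α = (769.1 − 5.35) / (128.0 − 91.6) = 763.7/36.4 = 20.98

21.0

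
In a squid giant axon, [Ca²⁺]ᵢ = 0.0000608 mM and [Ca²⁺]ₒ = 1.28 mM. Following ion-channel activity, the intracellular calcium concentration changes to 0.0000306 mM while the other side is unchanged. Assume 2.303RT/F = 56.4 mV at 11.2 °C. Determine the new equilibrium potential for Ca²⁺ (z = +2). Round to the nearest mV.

130 mV

After the shift: [Ca²⁺]_out = 1.28, [Ca²⁺]_in = 0.0000306 mM.
E_new = (56.4/2)·log₁₀(1.28/0.0000306) = 28.20 · (4.6215) = 130.33 mV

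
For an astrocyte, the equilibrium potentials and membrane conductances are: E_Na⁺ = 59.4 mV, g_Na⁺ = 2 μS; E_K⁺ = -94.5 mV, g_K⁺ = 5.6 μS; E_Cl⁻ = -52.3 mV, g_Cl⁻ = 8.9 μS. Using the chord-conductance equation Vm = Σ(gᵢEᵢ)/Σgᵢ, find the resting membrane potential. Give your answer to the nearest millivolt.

-53 mV

Σ gᵢEᵢ = 2·(59.4) + 5.6·(-94.5) + 8.9·(-52.3) = -875.87
Σ gᵢ = 2 + 5.6 + 8.9 = 16.5
Vm = -875.87 / 16.5 = -53.08 mV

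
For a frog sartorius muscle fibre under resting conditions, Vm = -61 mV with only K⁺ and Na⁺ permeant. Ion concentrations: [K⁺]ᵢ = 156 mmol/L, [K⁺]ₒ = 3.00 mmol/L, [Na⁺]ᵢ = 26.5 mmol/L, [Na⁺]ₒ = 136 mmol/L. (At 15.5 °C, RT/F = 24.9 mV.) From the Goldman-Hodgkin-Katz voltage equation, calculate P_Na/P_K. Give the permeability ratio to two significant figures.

0.078

Let α = P_Na/P_K. GHK: Vm = 24.9·ln[(Kₒ + α·Naₒ)/(Kᵢ + α·Naᵢ)].
e^(Vm/24.9) = e^(-61.0/24.9) = 0.086311
So 0.086311·(Kᵢ + α·Naᵢ) = Kₒ + α·Naₒ → α = (0.086311·156.0 − 3.0) / (136.0 − 0.086311·26.5)
α = (13.46 − 3.0) / (136.0 − 2.287) = 10.46/133.7 = 0.07826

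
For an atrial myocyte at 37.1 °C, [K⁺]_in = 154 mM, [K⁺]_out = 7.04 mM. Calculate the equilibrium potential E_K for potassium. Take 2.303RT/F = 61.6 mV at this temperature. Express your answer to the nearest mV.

E = (61.6/z) · log₁₀([K⁺]_out/[K⁺]_in) with z = +1.
= (61.6/1) · log₁₀(7.04/154) = 61.60 · log₁₀(0.04571)
= 61.60 · (-1.3399) = -82.54 mV

-83 mV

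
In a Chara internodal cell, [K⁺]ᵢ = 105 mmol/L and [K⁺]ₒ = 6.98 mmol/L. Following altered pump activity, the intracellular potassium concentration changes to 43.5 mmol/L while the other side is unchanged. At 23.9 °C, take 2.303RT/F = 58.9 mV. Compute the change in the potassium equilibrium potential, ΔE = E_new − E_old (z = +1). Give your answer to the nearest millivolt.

E_old = (58.9/1)·log₁₀(6.98/105) = -69.34 mV
E_new = (58.9/1)·log₁₀(6.98/43.5) = -46.80 mV
ΔE = -46.80 − (-69.34) = 22.54 mV

23 mV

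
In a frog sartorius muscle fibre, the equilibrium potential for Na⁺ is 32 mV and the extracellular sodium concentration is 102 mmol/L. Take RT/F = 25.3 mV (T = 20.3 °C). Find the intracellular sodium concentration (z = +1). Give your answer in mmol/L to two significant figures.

Nernst: E = (25.3/1) · ln([out]/[in]), so ln([out]/[in]) = 32.0 × 1 / 25.3 = 1.2648.
[out]/[in] = e^(1.2648) = 3.542.
[in] = 102 / 3.542 = 28.79 mmol/L.

29 mmol/L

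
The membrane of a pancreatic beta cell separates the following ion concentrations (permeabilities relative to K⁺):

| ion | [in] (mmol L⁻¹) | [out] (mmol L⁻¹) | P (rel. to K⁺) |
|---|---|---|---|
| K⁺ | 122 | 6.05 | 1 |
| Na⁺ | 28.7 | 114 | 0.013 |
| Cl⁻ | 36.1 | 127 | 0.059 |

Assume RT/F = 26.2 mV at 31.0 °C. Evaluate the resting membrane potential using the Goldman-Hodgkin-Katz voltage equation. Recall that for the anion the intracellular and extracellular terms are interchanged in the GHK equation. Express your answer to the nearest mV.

-68 mV

Vm = 26.2 · ln[(Σ P·[cation]ₒ + Σ P·[anion]ᵢ) / (Σ P·[cation]ᵢ + Σ P·[anion]ₒ)]
Numerator = 1×6.05 + 0.013×114 + 0.059×36.1 = 9.662
Denominator = 1×122 + 0.013×28.7 + 0.059×127 = 129.9
Vm = 26.2 · ln(0.074399) = 26.2 × (-2.5983) = -68.08 mV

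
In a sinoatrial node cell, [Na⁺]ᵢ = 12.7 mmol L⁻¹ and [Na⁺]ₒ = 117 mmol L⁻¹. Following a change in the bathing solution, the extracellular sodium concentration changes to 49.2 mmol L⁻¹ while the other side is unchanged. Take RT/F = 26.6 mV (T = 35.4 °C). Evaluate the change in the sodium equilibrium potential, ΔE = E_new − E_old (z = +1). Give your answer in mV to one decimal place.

E_old = (26.6/1)·ln(117/12.7) = 59.07 mV
E_new = (26.6/1)·ln(49.2/12.7) = 36.02 mV
ΔE = 36.02 − (59.07) = -23.04 mV

-23.0 mV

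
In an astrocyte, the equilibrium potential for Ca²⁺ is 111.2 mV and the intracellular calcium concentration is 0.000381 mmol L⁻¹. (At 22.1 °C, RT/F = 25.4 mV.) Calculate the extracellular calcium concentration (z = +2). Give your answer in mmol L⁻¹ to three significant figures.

2.42 mmol L⁻¹

Nernst: E = (25.4/2) · ln([out]/[in]), so ln([out]/[in]) = 111.2 × 2 / 25.4 = 8.7559.
[out]/[in] = e^(8.7559) = 6348.
[out] = 6348 × 0.000381 = 2.419 mmol L⁻¹.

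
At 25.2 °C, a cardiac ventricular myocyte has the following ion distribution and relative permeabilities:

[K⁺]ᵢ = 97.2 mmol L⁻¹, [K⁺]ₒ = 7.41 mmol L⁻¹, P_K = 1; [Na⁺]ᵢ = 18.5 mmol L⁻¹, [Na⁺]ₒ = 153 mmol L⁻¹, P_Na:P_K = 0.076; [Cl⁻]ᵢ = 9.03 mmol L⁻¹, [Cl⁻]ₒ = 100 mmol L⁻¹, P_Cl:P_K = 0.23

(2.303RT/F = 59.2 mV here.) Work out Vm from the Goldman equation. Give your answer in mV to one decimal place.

Vm = 59.2 · log₁₀[(Σ P·[cation]ₒ + Σ P·[anion]ᵢ) / (Σ P·[cation]ᵢ + Σ P·[anion]ₒ)]
Numerator = 1×7.41 + 0.076×153 + 0.23×9.03 = 21.11
Denominator = 1×97.2 + 0.076×18.5 + 0.23×100 = 121.6
Vm = 59.2 · log₁₀(0.17363) = 59.2 × (-0.7604) = -45.01 mV

-45.0 mV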